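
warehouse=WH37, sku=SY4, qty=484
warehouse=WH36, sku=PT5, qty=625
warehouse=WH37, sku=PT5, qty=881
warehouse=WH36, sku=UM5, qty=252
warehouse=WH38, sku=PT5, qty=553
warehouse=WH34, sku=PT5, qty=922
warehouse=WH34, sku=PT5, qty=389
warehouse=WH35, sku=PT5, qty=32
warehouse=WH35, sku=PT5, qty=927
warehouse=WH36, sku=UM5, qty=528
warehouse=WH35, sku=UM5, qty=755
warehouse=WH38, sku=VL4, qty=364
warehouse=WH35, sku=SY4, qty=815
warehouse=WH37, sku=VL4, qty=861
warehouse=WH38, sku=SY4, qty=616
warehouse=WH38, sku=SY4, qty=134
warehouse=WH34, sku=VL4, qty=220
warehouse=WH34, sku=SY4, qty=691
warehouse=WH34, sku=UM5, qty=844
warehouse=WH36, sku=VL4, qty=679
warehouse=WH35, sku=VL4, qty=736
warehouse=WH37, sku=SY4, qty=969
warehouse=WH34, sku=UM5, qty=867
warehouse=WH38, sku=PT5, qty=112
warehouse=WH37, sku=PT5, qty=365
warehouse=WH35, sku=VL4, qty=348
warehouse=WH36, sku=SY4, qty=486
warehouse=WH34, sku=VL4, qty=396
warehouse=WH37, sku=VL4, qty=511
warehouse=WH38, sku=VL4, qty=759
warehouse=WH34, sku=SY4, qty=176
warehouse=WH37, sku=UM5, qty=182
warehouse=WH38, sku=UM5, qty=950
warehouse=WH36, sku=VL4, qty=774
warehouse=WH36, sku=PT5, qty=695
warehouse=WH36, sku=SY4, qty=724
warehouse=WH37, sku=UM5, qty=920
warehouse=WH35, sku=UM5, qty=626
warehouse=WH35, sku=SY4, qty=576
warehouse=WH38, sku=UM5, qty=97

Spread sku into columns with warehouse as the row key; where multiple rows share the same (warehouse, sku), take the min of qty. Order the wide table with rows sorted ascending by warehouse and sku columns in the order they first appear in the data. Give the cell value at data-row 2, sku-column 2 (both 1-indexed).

With rows sorted ascending by warehouse, row 2 is warehouse=WH35. sku columns in first-appearance order: SY4, PT5, UM5, VL4; column 2 is PT5.
Long rows with warehouse=WH35, sku=PT5: min(32, 927) = 32.

32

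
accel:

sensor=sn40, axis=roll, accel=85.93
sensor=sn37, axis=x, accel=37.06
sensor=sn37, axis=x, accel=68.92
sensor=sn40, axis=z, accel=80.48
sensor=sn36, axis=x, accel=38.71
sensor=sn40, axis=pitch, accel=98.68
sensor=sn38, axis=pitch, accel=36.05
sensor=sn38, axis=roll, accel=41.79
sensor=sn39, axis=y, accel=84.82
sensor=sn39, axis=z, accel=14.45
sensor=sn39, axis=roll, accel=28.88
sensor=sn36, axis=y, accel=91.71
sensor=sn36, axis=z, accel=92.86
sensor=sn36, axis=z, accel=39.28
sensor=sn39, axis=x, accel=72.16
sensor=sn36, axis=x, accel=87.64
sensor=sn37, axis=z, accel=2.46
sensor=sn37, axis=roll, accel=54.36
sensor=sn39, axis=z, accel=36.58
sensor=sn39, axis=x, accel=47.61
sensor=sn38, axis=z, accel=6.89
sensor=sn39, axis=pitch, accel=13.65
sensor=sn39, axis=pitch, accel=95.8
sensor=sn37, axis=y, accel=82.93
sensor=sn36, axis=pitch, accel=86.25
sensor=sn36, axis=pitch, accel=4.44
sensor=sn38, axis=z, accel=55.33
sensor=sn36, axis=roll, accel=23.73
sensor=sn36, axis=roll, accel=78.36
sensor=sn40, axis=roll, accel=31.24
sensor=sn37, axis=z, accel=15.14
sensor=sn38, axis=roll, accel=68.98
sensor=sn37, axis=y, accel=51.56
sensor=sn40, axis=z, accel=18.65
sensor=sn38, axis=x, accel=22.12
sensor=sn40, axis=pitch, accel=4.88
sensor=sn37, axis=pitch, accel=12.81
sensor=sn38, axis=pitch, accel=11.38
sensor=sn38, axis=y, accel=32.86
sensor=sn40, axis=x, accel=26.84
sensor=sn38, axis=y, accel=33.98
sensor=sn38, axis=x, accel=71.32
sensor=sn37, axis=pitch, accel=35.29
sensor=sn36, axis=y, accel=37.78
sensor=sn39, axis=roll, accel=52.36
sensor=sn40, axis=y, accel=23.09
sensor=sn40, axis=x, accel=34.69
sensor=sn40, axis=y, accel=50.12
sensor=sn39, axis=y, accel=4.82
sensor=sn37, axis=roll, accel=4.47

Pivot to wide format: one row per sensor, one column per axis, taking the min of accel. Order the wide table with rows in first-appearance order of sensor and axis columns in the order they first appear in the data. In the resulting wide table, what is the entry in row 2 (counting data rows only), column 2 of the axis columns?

With rows in first-appearance order of sensor, row 2 is sensor=sn37. axis columns in first-appearance order: roll, x, z, pitch, y; column 2 is x.
Long rows with sensor=sn37, axis=x: min(37.06, 68.92) = 37.06.

37.06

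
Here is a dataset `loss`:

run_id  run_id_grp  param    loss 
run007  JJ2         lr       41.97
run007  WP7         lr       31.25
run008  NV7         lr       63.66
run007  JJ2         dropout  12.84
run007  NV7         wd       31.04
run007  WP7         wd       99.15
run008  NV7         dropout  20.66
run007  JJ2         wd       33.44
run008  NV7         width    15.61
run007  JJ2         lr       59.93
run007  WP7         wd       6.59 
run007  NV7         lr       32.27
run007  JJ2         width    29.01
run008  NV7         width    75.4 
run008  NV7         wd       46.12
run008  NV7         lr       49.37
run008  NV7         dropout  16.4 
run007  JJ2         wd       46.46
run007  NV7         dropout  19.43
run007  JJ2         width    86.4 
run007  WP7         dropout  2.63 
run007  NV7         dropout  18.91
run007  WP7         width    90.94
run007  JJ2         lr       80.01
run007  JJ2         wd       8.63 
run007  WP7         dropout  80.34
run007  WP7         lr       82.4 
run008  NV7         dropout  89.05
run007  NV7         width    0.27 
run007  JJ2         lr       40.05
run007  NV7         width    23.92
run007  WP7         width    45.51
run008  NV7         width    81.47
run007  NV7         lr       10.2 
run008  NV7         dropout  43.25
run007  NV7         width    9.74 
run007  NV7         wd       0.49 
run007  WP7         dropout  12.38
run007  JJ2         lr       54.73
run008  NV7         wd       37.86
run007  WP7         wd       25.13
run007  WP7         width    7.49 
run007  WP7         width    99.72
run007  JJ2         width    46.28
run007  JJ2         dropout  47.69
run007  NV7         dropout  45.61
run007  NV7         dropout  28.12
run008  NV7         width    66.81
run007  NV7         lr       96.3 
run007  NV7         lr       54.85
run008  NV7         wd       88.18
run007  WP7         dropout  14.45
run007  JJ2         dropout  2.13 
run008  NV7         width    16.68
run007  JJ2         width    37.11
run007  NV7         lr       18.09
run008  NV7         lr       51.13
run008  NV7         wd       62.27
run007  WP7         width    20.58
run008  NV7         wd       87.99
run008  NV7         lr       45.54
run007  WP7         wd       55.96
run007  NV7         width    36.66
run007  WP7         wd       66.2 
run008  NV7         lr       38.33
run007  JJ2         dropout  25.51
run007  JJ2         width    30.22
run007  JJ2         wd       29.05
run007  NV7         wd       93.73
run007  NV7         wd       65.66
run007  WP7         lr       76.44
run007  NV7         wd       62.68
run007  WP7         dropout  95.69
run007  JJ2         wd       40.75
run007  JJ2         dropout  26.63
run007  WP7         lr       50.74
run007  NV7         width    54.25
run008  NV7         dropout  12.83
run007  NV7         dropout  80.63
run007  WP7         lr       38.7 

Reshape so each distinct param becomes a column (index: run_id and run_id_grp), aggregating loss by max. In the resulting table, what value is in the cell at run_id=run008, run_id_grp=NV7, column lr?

63.66

Rows with run_id=run008, run_id_grp=NV7 and param=lr: loss values are 63.66, 49.37, 51.13, 45.54, 38.33.
max(63.66, 49.37, 51.13, 45.54, 38.33) = 63.66.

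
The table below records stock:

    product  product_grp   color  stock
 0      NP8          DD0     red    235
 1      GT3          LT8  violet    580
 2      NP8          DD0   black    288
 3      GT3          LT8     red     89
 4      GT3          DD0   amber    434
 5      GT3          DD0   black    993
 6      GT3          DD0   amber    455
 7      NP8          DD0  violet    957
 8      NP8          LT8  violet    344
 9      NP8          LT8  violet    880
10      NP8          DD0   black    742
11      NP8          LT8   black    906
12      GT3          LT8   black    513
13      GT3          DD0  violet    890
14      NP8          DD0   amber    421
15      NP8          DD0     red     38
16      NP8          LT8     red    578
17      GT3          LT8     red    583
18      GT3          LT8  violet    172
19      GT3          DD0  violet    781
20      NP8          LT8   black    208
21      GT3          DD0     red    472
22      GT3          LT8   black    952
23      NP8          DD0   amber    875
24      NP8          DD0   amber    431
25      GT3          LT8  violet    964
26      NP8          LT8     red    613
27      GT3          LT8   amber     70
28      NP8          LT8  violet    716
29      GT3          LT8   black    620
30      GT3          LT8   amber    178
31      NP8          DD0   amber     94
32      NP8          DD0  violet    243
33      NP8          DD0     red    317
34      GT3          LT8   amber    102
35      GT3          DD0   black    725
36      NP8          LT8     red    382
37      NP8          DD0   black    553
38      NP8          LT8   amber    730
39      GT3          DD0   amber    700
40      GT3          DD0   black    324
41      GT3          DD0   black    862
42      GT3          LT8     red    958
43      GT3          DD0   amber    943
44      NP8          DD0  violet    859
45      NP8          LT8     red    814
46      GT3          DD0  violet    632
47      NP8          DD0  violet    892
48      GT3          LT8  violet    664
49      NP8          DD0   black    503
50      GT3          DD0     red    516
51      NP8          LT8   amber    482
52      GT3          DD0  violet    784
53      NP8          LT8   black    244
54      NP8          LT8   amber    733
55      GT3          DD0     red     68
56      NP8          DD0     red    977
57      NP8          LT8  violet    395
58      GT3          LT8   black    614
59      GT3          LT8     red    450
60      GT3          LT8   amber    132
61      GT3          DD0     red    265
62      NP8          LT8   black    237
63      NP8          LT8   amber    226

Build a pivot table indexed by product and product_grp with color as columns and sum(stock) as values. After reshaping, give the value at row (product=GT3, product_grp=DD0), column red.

Rows with product=GT3, product_grp=DD0 and color=red: stock values are 472, 516, 68, 265.
472 + 516 + 68 + 265 = 1321.

1321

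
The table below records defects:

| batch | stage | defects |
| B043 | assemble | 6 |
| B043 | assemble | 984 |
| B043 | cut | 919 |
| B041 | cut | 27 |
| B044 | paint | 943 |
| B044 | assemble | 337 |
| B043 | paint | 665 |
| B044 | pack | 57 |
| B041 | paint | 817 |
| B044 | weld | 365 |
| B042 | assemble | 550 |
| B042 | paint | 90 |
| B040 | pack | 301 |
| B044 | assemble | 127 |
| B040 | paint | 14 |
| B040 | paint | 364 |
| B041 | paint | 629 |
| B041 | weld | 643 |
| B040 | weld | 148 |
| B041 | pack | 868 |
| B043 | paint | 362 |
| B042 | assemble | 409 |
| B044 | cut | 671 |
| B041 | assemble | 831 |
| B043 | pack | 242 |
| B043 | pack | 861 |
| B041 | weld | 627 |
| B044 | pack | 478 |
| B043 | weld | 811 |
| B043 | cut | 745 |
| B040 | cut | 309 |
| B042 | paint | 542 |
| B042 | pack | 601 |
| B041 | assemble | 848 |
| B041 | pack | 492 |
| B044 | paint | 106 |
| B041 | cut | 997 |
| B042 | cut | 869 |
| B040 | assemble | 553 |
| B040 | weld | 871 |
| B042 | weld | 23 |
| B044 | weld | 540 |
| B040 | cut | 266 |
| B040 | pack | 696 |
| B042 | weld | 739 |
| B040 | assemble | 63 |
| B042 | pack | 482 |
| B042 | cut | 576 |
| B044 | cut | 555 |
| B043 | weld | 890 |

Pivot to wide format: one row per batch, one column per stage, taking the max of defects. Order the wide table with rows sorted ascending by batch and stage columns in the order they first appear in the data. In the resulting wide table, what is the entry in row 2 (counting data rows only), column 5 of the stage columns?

With rows sorted ascending by batch, row 2 is batch=B041. stage columns in first-appearance order: assemble, cut, paint, pack, weld; column 5 is weld.
Long rows with batch=B041, stage=weld: max(643, 627) = 643.

643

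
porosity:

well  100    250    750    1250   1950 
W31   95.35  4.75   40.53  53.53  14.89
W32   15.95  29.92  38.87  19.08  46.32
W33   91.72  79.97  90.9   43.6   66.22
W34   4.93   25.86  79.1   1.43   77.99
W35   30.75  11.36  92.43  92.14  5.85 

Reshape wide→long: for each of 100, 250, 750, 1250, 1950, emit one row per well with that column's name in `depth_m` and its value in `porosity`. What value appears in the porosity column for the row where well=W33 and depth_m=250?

79.97

Unpivoting turns each (well, wide-column) pair into one long row.
The wide cell at row W33, column 250 holds 79.97, so the long row (W33, 250) has porosity=79.97.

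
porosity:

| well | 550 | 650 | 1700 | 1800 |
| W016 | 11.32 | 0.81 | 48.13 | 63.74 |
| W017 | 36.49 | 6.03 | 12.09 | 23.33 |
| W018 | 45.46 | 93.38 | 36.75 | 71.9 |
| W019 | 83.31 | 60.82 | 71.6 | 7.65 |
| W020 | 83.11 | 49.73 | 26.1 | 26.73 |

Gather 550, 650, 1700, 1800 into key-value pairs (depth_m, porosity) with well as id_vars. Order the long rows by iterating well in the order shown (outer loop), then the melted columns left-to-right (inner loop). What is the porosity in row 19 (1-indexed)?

26.1

20 rows total (5 × 4). Row 19: index ⌊(19-1)/4⌋ = 4 into well → W020; (19-1) mod 4 = 2 into the melted columns → 1700.
So row 19 is (W020, 1700, 26.1); porosity = 26.1.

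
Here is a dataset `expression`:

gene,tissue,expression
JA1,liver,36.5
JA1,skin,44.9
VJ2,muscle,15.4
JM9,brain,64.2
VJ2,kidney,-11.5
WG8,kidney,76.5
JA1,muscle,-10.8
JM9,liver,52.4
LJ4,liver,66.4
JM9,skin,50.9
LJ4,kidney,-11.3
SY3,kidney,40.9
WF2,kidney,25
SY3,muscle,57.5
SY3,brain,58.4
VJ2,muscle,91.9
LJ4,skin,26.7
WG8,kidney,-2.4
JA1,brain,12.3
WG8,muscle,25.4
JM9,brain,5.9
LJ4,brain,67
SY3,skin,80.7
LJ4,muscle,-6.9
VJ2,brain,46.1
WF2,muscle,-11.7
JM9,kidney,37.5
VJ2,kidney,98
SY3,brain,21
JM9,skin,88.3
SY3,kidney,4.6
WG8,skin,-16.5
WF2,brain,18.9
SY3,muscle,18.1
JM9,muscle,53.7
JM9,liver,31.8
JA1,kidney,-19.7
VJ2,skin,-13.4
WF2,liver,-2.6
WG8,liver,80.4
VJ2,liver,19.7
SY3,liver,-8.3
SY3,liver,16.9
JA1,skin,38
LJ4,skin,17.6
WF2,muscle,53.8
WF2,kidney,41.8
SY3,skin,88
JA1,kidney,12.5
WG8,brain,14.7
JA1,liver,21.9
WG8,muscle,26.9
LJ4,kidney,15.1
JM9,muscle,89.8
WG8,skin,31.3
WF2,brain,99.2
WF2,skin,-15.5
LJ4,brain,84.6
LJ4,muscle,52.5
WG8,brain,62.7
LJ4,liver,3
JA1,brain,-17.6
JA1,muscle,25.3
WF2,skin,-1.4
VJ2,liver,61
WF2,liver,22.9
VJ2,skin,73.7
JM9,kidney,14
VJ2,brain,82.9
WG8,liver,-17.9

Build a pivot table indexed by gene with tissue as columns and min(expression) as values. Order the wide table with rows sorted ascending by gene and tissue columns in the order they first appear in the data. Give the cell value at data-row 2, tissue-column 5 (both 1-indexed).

With rows sorted ascending by gene, row 2 is gene=JM9. tissue columns in first-appearance order: liver, skin, muscle, brain, kidney; column 5 is kidney.
Long rows with gene=JM9, tissue=kidney: min(37.5, 14) = 14.

14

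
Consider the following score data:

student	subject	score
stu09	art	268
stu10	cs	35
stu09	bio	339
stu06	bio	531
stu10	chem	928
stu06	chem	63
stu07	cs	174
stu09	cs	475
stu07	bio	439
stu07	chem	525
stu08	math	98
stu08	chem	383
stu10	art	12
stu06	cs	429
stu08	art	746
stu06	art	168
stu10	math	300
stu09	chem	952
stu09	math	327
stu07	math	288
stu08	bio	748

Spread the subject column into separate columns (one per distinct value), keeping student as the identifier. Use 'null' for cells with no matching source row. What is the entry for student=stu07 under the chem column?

525

The long row with student=stu07, subject=chem has score=525.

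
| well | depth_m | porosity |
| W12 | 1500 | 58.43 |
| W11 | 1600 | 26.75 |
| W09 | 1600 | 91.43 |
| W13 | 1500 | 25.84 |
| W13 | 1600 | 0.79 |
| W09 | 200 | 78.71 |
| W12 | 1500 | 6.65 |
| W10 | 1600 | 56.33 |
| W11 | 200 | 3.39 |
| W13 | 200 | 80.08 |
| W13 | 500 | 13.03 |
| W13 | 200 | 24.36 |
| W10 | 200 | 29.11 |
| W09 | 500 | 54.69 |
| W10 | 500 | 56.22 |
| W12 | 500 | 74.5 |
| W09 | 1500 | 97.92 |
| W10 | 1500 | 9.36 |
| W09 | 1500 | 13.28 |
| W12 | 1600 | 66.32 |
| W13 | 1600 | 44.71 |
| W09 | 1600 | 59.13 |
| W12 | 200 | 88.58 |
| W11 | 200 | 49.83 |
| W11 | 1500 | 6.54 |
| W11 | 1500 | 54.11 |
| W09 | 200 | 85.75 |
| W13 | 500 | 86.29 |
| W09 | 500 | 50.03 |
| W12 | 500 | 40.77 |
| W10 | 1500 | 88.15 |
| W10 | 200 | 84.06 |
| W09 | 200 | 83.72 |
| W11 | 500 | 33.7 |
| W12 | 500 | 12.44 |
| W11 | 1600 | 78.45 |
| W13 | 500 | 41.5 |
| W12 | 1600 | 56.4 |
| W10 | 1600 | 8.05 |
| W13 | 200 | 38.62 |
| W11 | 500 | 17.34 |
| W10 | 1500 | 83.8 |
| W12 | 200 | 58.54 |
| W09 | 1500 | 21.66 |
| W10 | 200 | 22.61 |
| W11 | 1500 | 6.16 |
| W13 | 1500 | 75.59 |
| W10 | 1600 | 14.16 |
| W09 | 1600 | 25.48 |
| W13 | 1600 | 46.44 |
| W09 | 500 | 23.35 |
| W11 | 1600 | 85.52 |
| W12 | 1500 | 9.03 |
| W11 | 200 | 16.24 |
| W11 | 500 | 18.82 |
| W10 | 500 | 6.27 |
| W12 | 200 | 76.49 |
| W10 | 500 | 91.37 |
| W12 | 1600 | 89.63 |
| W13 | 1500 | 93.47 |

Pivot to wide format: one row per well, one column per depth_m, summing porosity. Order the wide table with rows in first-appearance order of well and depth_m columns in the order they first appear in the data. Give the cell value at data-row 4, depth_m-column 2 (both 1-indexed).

With rows in first-appearance order of well, row 4 is well=W13. depth_m columns in first-appearance order: 1500, 1600, 200, 500; column 2 is 1600.
Long rows with well=W13, depth_m=1600: 0.79 + 44.71 + 46.44 = 91.94.

91.94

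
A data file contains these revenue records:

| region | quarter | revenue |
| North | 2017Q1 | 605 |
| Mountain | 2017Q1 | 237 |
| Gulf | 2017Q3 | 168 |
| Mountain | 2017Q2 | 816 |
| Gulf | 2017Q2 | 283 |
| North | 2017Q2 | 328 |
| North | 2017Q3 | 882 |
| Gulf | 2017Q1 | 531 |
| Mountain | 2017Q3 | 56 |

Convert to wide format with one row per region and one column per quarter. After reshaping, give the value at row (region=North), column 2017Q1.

605

Wide layout: rows indexed by region, columns are the 3 distinct quarter values (2017Q1, 2017Q3, 2017Q2).
Cell (region=North, quarter=2017Q1) draws from the long row where region=North and quarter=2017Q1, which has revenue=605.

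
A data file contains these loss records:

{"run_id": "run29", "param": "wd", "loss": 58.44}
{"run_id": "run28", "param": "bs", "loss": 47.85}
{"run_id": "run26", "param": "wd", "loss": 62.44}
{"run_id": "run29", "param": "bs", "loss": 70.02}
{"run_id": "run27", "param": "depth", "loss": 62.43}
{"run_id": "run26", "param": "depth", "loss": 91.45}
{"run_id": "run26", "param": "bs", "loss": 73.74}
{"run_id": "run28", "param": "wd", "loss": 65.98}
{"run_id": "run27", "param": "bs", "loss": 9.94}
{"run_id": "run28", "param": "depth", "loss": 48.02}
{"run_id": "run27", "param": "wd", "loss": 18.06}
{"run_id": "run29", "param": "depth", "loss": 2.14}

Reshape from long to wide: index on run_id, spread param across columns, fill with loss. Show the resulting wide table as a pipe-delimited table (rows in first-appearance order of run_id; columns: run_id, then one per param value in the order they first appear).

Columns: run_id plus the 3 distinct param values (wd, bs, depth).
For example, row run29 column wd takes loss=58.44 from the long row (run29, wd).

| run_id | wd | bs | depth |
| run29 | 58.44 | 70.02 | 2.14 |
| run28 | 65.98 | 47.85 | 48.02 |
| run26 | 62.44 | 73.74 | 91.45 |
| run27 | 18.06 | 9.94 | 62.43 |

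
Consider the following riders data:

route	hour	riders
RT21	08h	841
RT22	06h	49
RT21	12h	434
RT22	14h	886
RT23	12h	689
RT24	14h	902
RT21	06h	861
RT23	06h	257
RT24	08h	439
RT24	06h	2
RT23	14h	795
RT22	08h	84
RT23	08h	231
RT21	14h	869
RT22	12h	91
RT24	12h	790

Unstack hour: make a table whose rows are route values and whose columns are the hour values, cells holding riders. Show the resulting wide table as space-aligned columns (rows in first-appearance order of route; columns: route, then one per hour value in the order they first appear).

route  08h  06h  12h  14h
RT21   841  861  434  869
RT22   84   49   91   886
RT23   231  257  689  795
RT24   439  2    790  902

Columns: route plus the 4 distinct hour values (08h, 06h, 12h, 14h).
For example, row RT21 column 08h takes riders=841 from the long row (RT21, 08h).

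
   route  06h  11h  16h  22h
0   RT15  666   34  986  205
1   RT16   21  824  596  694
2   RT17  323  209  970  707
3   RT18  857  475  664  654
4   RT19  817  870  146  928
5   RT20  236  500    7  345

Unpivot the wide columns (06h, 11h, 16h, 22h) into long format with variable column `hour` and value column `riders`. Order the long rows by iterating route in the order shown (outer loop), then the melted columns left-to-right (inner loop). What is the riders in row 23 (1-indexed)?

24 rows total (6 × 4). Row 23: index ⌊(23-1)/4⌋ = 5 into route → RT20; (23-1) mod 4 = 2 into the melted columns → 16h.
So row 23 is (RT20, 16h, 7); riders = 7.

7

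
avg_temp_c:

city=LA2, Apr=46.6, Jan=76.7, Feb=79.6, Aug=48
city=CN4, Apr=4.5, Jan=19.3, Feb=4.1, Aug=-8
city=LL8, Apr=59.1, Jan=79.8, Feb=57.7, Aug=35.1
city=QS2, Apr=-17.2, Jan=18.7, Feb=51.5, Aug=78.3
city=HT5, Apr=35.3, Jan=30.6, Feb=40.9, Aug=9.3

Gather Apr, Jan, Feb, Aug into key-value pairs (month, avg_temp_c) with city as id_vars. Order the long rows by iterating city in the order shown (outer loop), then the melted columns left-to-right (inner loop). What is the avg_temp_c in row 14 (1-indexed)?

18.7

20 rows total (5 × 4). Row 14: index ⌊(14-1)/4⌋ = 3 into city → QS2; (14-1) mod 4 = 1 into the melted columns → Jan.
So row 14 is (QS2, Jan, 18.7); avg_temp_c = 18.7.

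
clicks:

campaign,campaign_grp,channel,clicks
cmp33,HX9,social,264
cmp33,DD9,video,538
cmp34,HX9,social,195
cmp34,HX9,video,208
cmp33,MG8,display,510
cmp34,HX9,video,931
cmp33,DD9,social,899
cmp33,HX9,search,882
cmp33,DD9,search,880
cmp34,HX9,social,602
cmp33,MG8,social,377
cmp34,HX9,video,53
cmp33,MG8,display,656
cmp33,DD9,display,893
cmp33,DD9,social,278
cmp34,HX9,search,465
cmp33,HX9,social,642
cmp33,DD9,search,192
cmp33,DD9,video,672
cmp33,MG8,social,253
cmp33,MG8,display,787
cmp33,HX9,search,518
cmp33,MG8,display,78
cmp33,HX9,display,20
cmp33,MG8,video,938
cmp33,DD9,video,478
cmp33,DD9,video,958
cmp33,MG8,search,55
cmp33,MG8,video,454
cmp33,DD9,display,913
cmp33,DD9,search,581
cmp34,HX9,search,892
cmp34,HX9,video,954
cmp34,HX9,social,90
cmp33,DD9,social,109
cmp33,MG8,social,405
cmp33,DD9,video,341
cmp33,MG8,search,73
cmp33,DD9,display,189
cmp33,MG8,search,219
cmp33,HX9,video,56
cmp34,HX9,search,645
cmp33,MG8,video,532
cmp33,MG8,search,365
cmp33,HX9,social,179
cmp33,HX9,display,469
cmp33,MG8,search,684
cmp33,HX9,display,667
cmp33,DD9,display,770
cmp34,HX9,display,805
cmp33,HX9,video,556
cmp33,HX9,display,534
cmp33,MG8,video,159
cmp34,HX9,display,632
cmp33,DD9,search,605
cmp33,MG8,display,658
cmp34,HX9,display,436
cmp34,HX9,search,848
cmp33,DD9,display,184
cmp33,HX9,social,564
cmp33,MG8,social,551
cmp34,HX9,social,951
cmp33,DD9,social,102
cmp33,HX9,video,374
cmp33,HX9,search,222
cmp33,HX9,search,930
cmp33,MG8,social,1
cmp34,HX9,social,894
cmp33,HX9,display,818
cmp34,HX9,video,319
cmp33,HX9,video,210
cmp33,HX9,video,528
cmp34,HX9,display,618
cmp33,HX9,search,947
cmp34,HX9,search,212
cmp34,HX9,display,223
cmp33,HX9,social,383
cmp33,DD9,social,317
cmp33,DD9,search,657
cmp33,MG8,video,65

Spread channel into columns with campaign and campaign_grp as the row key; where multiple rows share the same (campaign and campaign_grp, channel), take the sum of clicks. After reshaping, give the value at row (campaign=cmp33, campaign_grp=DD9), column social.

Rows with campaign=cmp33, campaign_grp=DD9 and channel=social: clicks values are 899, 278, 109, 102, 317.
899 + 278 + 109 + 102 + 317 = 1705.

1705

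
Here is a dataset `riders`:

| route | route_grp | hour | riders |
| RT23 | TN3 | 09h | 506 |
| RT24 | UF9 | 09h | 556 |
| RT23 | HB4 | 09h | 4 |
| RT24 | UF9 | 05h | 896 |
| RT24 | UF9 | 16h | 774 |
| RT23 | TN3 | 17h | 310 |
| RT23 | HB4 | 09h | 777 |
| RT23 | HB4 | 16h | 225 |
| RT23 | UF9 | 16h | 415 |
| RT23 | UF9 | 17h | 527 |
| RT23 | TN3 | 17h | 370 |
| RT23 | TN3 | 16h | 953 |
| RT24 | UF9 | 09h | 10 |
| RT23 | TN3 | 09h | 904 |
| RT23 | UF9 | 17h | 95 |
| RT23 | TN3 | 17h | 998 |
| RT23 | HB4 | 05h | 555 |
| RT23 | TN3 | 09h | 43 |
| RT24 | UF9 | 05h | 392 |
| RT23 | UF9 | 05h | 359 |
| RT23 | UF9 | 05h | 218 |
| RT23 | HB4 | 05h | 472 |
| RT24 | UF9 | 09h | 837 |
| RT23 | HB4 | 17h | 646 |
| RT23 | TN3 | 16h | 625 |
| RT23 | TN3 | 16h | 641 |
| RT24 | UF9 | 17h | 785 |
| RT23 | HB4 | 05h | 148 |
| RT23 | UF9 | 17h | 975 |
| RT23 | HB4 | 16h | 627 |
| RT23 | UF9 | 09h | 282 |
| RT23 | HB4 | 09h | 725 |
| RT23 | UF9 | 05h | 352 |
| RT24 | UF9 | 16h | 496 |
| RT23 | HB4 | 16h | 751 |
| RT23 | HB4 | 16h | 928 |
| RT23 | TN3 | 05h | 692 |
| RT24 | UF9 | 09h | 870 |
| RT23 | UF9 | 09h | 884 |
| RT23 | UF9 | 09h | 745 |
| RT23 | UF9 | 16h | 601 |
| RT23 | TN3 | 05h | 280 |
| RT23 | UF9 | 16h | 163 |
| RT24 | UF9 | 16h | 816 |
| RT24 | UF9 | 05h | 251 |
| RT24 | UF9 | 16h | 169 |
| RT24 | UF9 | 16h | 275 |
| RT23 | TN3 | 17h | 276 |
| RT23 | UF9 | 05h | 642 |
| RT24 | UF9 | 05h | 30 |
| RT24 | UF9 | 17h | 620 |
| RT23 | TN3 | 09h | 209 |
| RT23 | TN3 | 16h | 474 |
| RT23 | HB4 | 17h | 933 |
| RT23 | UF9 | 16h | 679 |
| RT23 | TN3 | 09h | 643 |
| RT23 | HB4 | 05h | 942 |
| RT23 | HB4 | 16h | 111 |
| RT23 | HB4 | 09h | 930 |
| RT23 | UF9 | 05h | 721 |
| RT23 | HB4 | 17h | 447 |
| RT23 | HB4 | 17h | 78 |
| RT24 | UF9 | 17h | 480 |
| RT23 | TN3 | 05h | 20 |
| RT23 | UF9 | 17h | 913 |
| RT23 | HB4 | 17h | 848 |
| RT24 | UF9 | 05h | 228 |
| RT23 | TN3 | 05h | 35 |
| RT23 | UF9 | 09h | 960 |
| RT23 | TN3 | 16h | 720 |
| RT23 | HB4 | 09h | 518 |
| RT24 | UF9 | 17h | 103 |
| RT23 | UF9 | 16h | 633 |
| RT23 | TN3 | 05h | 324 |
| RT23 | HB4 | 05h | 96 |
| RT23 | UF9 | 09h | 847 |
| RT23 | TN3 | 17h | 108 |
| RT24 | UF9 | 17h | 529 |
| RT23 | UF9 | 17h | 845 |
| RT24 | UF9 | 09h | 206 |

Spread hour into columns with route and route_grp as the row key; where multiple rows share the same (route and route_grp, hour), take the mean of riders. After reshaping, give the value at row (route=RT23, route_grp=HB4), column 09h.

590.80

Rows with route=RT23, route_grp=HB4 and hour=09h: riders values are 4, 777, 725, 930, 518.
(4 + 777 + 725 + 930 + 518) / 5 = 590.80.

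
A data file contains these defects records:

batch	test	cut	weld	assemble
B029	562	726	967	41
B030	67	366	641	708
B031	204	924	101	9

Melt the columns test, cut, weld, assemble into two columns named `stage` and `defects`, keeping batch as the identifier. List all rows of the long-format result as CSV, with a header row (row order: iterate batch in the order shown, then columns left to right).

batch,stage,defects
B029,test,562
B029,cut,726
B029,weld,967
B029,assemble,41
B030,test,67
B030,cut,366
B030,weld,641
B030,assemble,708
B031,test,204
B031,cut,924
B031,weld,101
B031,assemble,9

Each (batch, column) pair becomes one row: 3 × 4 = 12 rows.
For example, (B029, test) → defects=562.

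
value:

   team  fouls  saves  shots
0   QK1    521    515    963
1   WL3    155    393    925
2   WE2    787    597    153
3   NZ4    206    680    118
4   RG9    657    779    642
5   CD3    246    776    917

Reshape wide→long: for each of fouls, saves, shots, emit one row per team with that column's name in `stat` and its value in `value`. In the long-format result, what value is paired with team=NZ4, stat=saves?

680

Unpivoting turns each (team, wide-column) pair into one long row.
The wide cell at row NZ4, column saves holds 680, so the long row (NZ4, saves) has value=680.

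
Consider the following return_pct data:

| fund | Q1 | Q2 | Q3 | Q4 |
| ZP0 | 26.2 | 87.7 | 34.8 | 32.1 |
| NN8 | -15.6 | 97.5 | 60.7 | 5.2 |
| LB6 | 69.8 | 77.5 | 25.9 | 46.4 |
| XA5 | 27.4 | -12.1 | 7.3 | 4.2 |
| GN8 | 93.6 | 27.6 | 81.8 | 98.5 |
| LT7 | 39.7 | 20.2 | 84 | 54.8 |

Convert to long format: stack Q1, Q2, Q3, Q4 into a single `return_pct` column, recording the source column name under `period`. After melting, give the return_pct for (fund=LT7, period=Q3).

Unpivoting turns each (fund, wide-column) pair into one long row.
The wide cell at row LT7, column Q3 holds 84, so the long row (LT7, Q3) has return_pct=84.

84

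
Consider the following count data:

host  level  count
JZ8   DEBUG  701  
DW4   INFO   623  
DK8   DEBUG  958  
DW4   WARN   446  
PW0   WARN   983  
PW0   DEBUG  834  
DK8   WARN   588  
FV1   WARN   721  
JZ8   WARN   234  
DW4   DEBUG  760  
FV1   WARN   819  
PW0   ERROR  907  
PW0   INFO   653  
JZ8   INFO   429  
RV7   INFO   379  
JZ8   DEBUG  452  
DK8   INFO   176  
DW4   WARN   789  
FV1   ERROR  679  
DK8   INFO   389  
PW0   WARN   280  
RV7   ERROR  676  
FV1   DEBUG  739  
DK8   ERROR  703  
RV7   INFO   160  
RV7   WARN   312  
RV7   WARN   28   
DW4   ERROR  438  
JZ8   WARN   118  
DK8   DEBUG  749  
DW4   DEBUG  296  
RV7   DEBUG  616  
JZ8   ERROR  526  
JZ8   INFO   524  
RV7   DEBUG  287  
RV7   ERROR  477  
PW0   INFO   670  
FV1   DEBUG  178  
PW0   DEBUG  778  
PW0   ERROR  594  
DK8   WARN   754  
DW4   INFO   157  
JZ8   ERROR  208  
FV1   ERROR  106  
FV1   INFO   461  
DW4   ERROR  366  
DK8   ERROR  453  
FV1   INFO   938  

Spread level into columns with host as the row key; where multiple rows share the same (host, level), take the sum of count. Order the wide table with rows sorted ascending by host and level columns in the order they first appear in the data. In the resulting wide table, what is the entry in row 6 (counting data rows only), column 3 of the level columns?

With rows sorted ascending by host, row 6 is host=RV7. level columns in first-appearance order: DEBUG, INFO, WARN, ERROR; column 3 is WARN.
Long rows with host=RV7, level=WARN: 312 + 28 = 340.

340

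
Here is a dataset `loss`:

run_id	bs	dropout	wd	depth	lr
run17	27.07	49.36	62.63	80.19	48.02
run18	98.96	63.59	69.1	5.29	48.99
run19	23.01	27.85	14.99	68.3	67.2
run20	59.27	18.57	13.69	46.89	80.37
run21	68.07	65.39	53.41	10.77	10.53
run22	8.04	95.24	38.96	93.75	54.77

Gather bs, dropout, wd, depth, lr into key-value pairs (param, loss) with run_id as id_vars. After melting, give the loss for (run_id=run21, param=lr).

10.53

Unpivoting turns each (run_id, wide-column) pair into one long row.
The wide cell at row run21, column lr holds 10.53, so the long row (run21, lr) has loss=10.53.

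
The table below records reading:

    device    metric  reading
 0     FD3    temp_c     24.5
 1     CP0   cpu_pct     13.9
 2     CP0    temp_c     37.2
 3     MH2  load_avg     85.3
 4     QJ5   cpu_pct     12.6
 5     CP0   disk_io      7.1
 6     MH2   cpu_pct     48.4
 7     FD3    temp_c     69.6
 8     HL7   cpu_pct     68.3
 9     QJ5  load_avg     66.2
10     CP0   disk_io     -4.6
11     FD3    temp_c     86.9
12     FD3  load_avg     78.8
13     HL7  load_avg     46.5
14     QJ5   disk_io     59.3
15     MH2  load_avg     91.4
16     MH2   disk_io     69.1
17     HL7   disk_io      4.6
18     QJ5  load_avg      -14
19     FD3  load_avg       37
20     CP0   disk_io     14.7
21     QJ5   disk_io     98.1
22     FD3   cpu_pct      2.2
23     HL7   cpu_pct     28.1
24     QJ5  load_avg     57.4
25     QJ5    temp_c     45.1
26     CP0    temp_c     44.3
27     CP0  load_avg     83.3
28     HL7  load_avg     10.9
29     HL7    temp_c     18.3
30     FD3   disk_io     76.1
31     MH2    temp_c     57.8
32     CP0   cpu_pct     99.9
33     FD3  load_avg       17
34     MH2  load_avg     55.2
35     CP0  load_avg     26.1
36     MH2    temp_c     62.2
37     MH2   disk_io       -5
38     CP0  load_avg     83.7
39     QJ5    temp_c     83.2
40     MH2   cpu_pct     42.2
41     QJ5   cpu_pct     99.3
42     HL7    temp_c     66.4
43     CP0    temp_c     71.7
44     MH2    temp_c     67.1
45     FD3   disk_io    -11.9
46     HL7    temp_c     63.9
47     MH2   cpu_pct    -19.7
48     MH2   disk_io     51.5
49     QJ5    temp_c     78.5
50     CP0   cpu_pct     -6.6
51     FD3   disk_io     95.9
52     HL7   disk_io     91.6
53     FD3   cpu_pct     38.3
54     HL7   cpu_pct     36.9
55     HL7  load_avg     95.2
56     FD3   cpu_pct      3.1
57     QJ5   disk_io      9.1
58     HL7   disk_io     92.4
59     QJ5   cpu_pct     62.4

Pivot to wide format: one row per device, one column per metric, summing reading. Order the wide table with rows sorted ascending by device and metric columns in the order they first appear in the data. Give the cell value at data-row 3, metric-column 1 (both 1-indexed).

With rows sorted ascending by device, row 3 is device=HL7. metric columns in first-appearance order: temp_c, cpu_pct, load_avg, disk_io; column 1 is temp_c.
Long rows with device=HL7, metric=temp_c: 18.3 + 66.4 + 63.9 = 148.6.

148.6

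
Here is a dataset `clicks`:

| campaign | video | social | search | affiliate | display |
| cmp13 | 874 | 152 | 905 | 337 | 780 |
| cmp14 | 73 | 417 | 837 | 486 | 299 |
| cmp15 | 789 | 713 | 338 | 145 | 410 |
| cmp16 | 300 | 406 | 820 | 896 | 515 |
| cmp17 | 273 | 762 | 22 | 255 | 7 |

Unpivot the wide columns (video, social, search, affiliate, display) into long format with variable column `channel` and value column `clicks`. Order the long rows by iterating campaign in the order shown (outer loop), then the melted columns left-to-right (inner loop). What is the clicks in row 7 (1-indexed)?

25 rows total (5 × 5). Row 7: index ⌊(7-1)/5⌋ = 1 into campaign → cmp14; (7-1) mod 5 = 1 into the melted columns → social.
So row 7 is (cmp14, social, 417); clicks = 417.

417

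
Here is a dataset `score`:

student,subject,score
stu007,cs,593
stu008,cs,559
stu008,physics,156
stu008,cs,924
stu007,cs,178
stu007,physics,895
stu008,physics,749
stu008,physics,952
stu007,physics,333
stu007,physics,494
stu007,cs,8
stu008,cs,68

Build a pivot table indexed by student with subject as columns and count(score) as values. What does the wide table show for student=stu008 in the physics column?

Rows with student=stu008 and subject=physics: score values are 156, 749, 952.
3 rows match — count = 3.

3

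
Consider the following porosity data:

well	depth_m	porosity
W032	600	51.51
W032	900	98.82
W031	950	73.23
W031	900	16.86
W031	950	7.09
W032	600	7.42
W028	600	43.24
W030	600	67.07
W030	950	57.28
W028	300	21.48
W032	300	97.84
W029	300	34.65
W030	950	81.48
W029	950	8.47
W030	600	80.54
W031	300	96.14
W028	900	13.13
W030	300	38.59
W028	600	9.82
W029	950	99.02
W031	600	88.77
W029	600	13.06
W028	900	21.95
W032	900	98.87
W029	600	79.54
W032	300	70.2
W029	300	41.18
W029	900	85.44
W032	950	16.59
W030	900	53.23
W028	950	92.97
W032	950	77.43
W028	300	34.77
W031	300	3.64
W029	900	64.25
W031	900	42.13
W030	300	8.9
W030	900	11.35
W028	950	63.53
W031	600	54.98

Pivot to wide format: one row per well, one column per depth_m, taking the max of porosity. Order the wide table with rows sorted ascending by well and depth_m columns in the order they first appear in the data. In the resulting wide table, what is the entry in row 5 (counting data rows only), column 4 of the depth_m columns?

97.84

With rows sorted ascending by well, row 5 is well=W032. depth_m columns in first-appearance order: 600, 900, 950, 300; column 4 is 300.
Long rows with well=W032, depth_m=300: max(97.84, 70.2) = 97.84.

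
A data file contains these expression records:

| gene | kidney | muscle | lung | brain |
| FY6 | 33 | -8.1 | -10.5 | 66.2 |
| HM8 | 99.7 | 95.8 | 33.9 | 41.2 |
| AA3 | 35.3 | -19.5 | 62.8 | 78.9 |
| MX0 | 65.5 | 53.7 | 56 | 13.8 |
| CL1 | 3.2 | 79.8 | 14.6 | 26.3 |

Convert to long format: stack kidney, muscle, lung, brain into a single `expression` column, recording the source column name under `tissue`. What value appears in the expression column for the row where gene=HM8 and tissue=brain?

41.2

Unpivoting turns each (gene, wide-column) pair into one long row.
The wide cell at row HM8, column brain holds 41.2, so the long row (HM8, brain) has expression=41.2.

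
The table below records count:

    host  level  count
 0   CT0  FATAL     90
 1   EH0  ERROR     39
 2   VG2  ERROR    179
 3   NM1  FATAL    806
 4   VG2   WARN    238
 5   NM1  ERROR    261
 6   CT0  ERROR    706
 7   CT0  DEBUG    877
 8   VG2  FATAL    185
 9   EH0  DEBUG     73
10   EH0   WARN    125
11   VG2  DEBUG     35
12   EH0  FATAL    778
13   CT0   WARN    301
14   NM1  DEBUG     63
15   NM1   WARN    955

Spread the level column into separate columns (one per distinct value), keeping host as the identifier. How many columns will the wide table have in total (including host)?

1 column for host plus 4 distinct level values → 5 columns.

5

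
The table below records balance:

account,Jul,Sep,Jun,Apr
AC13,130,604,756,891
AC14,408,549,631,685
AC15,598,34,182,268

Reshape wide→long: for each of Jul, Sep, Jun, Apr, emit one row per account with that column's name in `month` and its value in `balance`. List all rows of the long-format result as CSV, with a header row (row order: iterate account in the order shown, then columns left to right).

Each (account, column) pair becomes one row: 3 × 4 = 12 rows.
For example, (AC13, Jul) → balance=130.

account,month,balance
AC13,Jul,130
AC13,Sep,604
AC13,Jun,756
AC13,Apr,891
AC14,Jul,408
AC14,Sep,549
AC14,Jun,631
AC14,Apr,685
AC15,Jul,598
AC15,Sep,34
AC15,Jun,182
AC15,Apr,268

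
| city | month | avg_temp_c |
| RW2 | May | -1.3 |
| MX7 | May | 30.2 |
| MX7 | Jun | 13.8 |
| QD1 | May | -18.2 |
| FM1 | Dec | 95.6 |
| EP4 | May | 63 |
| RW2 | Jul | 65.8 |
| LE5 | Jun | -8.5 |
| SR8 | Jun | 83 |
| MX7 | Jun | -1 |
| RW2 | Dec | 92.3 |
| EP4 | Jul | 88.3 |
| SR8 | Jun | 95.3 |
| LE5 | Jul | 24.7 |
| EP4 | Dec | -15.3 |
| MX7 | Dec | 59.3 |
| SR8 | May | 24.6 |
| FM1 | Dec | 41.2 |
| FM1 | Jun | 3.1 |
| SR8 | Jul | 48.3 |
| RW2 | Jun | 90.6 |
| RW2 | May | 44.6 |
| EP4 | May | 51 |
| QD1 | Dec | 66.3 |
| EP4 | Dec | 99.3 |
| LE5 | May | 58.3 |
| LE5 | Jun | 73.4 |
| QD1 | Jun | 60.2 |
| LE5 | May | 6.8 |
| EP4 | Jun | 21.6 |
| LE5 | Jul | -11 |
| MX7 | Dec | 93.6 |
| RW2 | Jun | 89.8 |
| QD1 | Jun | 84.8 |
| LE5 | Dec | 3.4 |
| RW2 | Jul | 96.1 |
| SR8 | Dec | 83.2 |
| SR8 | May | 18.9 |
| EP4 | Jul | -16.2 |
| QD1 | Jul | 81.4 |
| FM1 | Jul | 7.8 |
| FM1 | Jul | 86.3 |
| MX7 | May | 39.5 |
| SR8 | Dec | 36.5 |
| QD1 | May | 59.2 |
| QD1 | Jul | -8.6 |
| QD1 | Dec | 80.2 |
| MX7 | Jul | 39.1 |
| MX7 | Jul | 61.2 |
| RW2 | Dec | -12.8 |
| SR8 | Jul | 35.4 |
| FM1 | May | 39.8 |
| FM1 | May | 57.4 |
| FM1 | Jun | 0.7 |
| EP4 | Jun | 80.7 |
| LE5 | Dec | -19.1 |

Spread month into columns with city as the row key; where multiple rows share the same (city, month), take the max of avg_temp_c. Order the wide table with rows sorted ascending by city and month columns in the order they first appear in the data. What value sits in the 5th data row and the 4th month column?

With rows sorted ascending by city, row 5 is city=QD1. month columns in first-appearance order: May, Jun, Dec, Jul; column 4 is Jul.
Long rows with city=QD1, month=Jul: max(81.4, -8.6) = 81.4.

81.4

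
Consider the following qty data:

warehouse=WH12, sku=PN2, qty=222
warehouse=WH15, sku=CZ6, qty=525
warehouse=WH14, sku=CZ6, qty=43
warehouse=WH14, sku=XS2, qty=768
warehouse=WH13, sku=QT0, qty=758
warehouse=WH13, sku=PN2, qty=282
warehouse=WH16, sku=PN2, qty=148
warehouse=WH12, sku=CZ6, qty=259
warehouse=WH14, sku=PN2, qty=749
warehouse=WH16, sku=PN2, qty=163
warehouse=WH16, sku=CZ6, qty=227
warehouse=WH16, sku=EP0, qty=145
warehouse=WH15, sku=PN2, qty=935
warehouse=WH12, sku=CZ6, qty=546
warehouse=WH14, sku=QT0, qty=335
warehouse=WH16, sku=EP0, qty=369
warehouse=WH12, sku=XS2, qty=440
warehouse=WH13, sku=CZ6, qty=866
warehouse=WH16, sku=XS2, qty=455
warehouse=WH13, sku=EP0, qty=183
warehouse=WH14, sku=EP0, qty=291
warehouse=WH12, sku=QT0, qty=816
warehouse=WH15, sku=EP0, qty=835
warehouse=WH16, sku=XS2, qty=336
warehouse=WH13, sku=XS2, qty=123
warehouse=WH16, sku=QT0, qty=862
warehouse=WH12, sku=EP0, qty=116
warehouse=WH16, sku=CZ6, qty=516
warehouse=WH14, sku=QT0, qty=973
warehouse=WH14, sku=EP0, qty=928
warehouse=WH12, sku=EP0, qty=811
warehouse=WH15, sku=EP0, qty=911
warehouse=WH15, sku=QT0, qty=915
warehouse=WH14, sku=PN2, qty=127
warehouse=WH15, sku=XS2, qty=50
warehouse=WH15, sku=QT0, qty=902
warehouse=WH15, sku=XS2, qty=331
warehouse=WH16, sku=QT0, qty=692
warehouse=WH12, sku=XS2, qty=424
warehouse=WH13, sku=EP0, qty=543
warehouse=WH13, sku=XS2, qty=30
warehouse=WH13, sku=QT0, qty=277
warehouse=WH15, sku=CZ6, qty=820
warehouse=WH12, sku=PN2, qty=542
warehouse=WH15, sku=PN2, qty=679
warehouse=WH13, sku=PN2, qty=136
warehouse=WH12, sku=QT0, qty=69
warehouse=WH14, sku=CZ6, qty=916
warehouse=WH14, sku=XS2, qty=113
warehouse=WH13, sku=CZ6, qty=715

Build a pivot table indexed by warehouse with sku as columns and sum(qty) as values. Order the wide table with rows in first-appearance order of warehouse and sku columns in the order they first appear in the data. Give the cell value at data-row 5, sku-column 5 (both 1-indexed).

With rows in first-appearance order of warehouse, row 5 is warehouse=WH16. sku columns in first-appearance order: PN2, CZ6, XS2, QT0, EP0; column 5 is EP0.
Long rows with warehouse=WH16, sku=EP0: 145 + 369 = 514.

514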